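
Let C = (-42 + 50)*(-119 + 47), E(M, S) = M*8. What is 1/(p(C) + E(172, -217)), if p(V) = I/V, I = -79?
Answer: 576/792655 ≈ 0.00072667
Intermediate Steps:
E(M, S) = 8*M
C = -576 (C = 8*(-72) = -576)
p(V) = -79/V
1/(p(C) + E(172, -217)) = 1/(-79/(-576) + 8*172) = 1/(-79*(-1/576) + 1376) = 1/(79/576 + 1376) = 1/(792655/576) = 576/792655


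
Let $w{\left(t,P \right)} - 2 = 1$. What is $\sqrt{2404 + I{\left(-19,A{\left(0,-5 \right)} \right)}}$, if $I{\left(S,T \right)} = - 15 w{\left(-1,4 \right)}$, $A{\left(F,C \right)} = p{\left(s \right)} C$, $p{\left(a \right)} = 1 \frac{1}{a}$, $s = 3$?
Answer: $\sqrt{2359} \approx 48.57$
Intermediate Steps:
$w{\left(t,P \right)} = 3$ ($w{\left(t,P \right)} = 2 + 1 = 3$)
$p{\left(a \right)} = \frac{1}{a}$
$A{\left(F,C \right)} = \frac{C}{3}$
$I{\left(S,T \right)} = -45$ ($I{\left(S,T \right)} = \left(-15\right) 3 = -45$)
$\sqrt{2404 + I{\left(-19,A{\left(0,-5 \right)} \right)}} = \sqrt{2404 - 45} = \sqrt{2359}$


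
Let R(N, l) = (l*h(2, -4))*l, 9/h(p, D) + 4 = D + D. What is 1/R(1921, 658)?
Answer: -1/324723 ≈ -3.0795e-6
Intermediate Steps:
h(p, D) = 9/(-4 + 2*D) (h(p, D) = 9/(-4 + (D + D)) = 9/(-4 + 2*D))
R(N, l) = -3*l²/4 (R(N, l) = (l*(9/(2*(-2 - 4))))*l = (l*((9/2)/(-6)))*l = (l*((9/2)*(-⅙)))*l = (l*(-¾))*l = (-3*l/4)*l = -3*l²/4)
1/R(1921, 658) = 1/(-¾*658²) = 1/(-¾*432964) = 1/(-324723) = -1/324723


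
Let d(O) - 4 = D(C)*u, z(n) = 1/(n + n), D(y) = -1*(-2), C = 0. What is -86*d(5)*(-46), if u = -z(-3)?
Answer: 51428/3 ≈ 17143.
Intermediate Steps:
D(y) = 2
z(n) = 1/(2*n)
u = ⅙ (u = -1/(2*(-3)) = -(-1)/(2*3) = -1*(-⅙) = ⅙ ≈ 0.16667)
d(O) = 13/3 (d(O) = 4 + 2*(⅙) = 4 + ⅓ = 13/3)
-86*d(5)*(-46) = -86*13/3*(-46) = -1118/3*(-46) = 51428/3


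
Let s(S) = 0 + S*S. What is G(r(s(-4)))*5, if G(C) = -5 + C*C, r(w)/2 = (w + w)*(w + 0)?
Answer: 5242855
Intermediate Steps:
s(S) = S² (s(S) = 0 + S² = S²)
r(w) = 4*w² (r(w) = 2*((w + w)*(w + 0)) = 2*((2*w)*w) = 2*(2*w²) = 4*w²)
G(C) = -5 + C²
G(r(s(-4)))*5 = (-5 + (4*((-4)²)²)²)*5 = (-5 + (4*16²)²)*5 = (-5 + (4*256)²)*5 = (-5 + 1024²)*5 = (-5 + 1048576)*5 = 1048571*5 = 5242855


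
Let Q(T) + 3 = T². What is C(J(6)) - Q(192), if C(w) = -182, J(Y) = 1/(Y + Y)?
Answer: -37043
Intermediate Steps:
J(Y) = 1/(2*Y)
Q(T) = -3 + T²
C(J(6)) - Q(192) = -182 - (-3 + 192²) = -182 - (-3 + 36864) = -182 - 1*36861 = -182 - 36861 = -37043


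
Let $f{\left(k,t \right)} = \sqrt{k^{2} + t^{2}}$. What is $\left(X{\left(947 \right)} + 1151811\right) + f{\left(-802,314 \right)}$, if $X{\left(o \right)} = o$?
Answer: $1152758 + 10 \sqrt{7418} \approx 1.1536 \cdot 10^{6}$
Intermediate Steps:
$\left(X{\left(947 \right)} + 1151811\right) + f{\left(-802,314 \right)} = \left(947 + 1151811\right) + \sqrt{\left(-802\right)^{2} + 314^{2}} = 1152758 + \sqrt{643204 + 98596} = 1152758 + \sqrt{741800} = 1152758 + 10 \sqrt{7418}$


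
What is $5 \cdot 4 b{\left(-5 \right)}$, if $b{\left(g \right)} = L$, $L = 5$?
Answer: $100$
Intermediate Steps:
$b{\left(g \right)} = 5$
$5 \cdot 4 b{\left(-5 \right)} = 5 \cdot 4 \cdot 5 = 20 \cdot 5 = 100$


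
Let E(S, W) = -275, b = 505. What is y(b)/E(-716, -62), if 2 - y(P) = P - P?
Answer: -2/275 ≈ -0.0072727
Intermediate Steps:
y(P) = 2 (y(P) = 2 - (P - P) = 2 - 1*0 = 2 + 0 = 2)
y(b)/E(-716, -62) = 2/(-275) = 2*(-1/275) = -2/275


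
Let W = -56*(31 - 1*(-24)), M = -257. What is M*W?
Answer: 791560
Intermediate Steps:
W = -3080 (W = -56*(31 + 24) = -56*55 = -3080)
M*W = -257*(-3080) = 791560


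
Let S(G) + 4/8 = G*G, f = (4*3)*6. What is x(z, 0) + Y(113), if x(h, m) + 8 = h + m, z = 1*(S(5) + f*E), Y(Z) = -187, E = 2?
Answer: -53/2 ≈ -26.500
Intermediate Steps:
f = 72 (f = 12*6 = 72)
S(G) = -1/2 + G**2 (S(G) = -1/2 + G*G = -1/2 + G**2)
z = 337/2 (z = 1*((-1/2 + 5**2) + 72*2) = 1*((-1/2 + 25) + 144) = 1*(49/2 + 144) = 1*(337/2) = 337/2 ≈ 168.50)
x(h, m) = -8 + h + m (x(h, m) = -8 + (h + m) = -8 + h + m)
x(z, 0) + Y(113) = (-8 + 337/2 + 0) - 187 = 321/2 - 187 = -53/2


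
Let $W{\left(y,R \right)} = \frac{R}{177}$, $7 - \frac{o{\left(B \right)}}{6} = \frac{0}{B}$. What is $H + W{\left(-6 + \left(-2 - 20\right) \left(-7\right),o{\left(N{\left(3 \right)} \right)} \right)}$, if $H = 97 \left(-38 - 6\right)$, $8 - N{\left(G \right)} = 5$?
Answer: $- \frac{251798}{59} \approx -4267.8$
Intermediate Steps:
$N{\left(G \right)} = 3$ ($N{\left(G \right)} = 8 - 5 = 3$)
$o{\left(B \right)} = 42$ ($o{\left(B \right)} = 42 - 6 \frac{0}{B} = 42 - 0 = 42 + 0 = 42$)
$H = -4268$ ($H = 97 \left(-44\right) = -4268$)
$W{\left(y,R \right)} = \frac{R}{177}$ ($W{\left(y,R \right)} = R \frac{1}{177} = \frac{R}{177}$)
$H + W{\left(-6 + \left(-2 - 20\right) \left(-7\right),o{\left(N{\left(3 \right)} \right)} \right)} = -4268 + \frac{1}{177} \cdot 42 = -4268 + \frac{14}{59} = - \frac{251798}{59}$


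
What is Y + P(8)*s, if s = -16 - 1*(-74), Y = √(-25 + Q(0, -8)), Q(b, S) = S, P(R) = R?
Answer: 464 + I*√33 ≈ 464.0 + 5.7446*I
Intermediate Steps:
Y = I*√33 (Y = √(-25 - 8) = √(-33) = I*√33 ≈ 5.7446*I)
s = 58 (s = -16 + 74 = 58)
Y + P(8)*s = I*√33 + 8*58 = I*√33 + 464 = 464 + I*√33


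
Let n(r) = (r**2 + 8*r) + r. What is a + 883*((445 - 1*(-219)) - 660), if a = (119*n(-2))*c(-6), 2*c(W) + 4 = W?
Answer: 11862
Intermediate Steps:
c(W) = -2 + W/2
n(r) = r**2 + 9*r
a = 8330 (a = (119*(-2*(9 - 2)))*(-2 + (1/2)*(-6)) = (119*(-2*7))*(-2 - 3) = (119*(-14))*(-5) = -1666*(-5) = 8330)
a + 883*((445 - 1*(-219)) - 660) = 8330 + 883*((445 - 1*(-219)) - 660) = 8330 + 883*((445 + 219) - 660) = 8330 + 883*(664 - 660) = 8330 + 883*4 = 8330 + 3532 = 11862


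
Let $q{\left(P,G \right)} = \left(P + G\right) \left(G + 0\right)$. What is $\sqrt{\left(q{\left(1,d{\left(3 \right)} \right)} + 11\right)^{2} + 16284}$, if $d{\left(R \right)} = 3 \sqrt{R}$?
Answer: $\sqrt{17755 + 228 \sqrt{3}} \approx 134.72$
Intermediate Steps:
$q{\left(P,G \right)} = G \left(G + P\right)$ ($q{\left(P,G \right)} = \left(G + P\right) G = G \left(G + P\right)$)
$\sqrt{\left(q{\left(1,d{\left(3 \right)} \right)} + 11\right)^{2} + 16284} = \sqrt{\left(3 \sqrt{3} \left(3 \sqrt{3} + 1\right) + 11\right)^{2} + 16284} = \sqrt{\left(3 \sqrt{3} \left(1 + 3 \sqrt{3}\right) + 11\right)^{2} + 16284} = \sqrt{\left(11 + 3 \sqrt{3} \left(1 + 3 \sqrt{3}\right)\right)^{2} + 16284} = \sqrt{16284 + \left(11 + 3 \sqrt{3} \left(1 + 3 \sqrt{3}\right)\right)^{2}}$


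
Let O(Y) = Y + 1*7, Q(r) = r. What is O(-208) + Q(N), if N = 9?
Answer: -192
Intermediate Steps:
O(Y) = 7 + Y (O(Y) = Y + 7 = 7 + Y)
O(-208) + Q(N) = (7 - 208) + 9 = -201 + 9 = -192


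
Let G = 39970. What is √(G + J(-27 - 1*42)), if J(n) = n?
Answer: √39901 ≈ 199.75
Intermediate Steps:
√(G + J(-27 - 1*42)) = √(39970 + (-27 - 1*42)) = √(39970 + (-27 - 42)) = √(39970 - 69) = √39901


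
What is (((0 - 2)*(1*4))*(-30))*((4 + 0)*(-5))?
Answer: -4800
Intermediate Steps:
(((0 - 2)*(1*4))*(-30))*((4 + 0)*(-5)) = (-2*4*(-30))*(4*(-5)) = -8*(-30)*(-20) = 240*(-20) = -4800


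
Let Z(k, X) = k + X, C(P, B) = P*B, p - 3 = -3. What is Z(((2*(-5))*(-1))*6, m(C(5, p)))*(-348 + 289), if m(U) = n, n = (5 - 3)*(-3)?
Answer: -3186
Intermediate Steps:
p = 0 (p = 3 - 3 = 0)
n = -6 (n = 2*(-3) = -6)
C(P, B) = B*P
m(U) = -6
Z(k, X) = X + k
Z(((2*(-5))*(-1))*6, m(C(5, p)))*(-348 + 289) = (-6 + ((2*(-5))*(-1))*6)*(-348 + 289) = (-6 - 10*(-1)*6)*(-59) = (-6 + 10*6)*(-59) = (-6 + 60)*(-59) = 54*(-59) = -3186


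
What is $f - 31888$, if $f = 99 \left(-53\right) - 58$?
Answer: $-37193$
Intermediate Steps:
$f = -5305$ ($f = -5247 - 58 = -5305$)
$f - 31888 = -5305 - 31888 = -37193$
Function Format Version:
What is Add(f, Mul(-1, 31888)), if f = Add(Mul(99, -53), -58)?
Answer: -37193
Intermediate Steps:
f = -5305 (f = Add(-5247, -58) = -5305)
Add(f, Mul(-1, 31888)) = Add(-5305, Mul(-1, 31888)) = Add(-5305, -31888) = -37193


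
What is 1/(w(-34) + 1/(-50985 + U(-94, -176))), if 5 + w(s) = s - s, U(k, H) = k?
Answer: -51079/255396 ≈ -0.20000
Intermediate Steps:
w(s) = -5 (w(s) = -5 + (s - s) = -5 + 0 = -5)
1/(w(-34) + 1/(-50985 + U(-94, -176))) = 1/(-5 + 1/(-50985 - 94)) = 1/(-5 + 1/(-51079)) = 1/(-5 - 1/51079) = 1/(-255396/51079) = -51079/255396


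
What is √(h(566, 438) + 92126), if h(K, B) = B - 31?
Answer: √92533 ≈ 304.19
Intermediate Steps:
h(K, B) = -31 + B
√(h(566, 438) + 92126) = √((-31 + 438) + 92126) = √(407 + 92126) = √92533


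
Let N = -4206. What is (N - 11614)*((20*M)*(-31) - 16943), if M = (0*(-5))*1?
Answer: 268038260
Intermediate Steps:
M = 0 (M = 0*1 = 0)
(N - 11614)*((20*M)*(-31) - 16943) = (-4206 - 11614)*((20*0)*(-31) - 16943) = -15820*(0*(-31) - 16943) = -15820*(0 - 16943) = -15820*(-16943) = 268038260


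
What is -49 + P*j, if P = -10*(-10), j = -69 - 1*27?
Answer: -9649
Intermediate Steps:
j = -96 (j = -69 - 27 = -96)
P = 100
-49 + P*j = -49 + 100*(-96) = -49 - 9600 = -9649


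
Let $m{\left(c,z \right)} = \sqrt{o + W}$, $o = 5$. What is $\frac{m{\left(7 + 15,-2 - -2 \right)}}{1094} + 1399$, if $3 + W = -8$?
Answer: $1399 + \frac{i \sqrt{6}}{1094} \approx 1399.0 + 0.002239 i$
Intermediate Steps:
$W = -11$ ($W = -3 - 8 = -11$)
$m{\left(c,z \right)} = i \sqrt{6}$ ($m{\left(c,z \right)} = \sqrt{5 - 11} = \sqrt{-6} = i \sqrt{6}$)
$\frac{m{\left(7 + 15,-2 - -2 \right)}}{1094} + 1399 = \frac{i \sqrt{6}}{1094} + 1399 = 1399 + \frac{i \sqrt{6}}{1094}$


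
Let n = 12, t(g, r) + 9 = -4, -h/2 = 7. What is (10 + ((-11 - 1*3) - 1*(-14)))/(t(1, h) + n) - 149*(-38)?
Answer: 5652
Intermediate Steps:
h = -14 (h = -2*7 = -14)
t(g, r) = -13 (t(g, r) = -9 - 4 = -13)
(10 + ((-11 - 1*3) - 1*(-14)))/(t(1, h) + n) - 149*(-38) = (10 + ((-11 - 1*3) - 1*(-14)))/(-13 + 12) - 149*(-38) = (10 + ((-11 - 3) + 14))/(-1) + 5662 = (10 + (-14 + 14))*(-1) + 5662 = (10 + 0)*(-1) + 5662 = 10*(-1) + 5662 = -10 + 5662 = 5652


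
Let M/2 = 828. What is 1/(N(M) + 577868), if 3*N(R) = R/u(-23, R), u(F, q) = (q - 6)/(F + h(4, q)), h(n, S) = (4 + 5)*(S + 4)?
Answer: 275/160286064 ≈ 1.7157e-6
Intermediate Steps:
M = 1656 (M = 2*828 = 1656)
h(n, S) = 36 + 9*S (h(n, S) = 9*(4 + S) = 36 + 9*S)
u(F, q) = (-6 + q)/(36 + F + 9*q) (u(F, q) = (q - 6)/(F + (36 + 9*q)) = (-6 + q)/(36 + F + 9*q))
N(R) = R*(13 + 9*R)/(3*(-6 + R)) (N(R) = (R/(((-6 + R)/(36 - 23 + 9*R))))/3 = (R/(((-6 + R)/(13 + 9*R))))/3 = (R*((13 + 9*R)/(-6 + R)))/3 = (R*(13 + 9*R)/(-6 + R))/3 = R*(13 + 9*R)/(3*(-6 + R)))
1/(N(M) + 577868) = 1/((⅓)*1656*(13 + 9*1656)/(-6 + 1656) + 577868) = 1/((⅓)*1656*(13 + 14904)/1650 + 577868) = 1/((⅓)*1656*(1/1650)*14917 + 577868) = 1/(1372364/275 + 577868) = 1/(160286064/275) = 275/160286064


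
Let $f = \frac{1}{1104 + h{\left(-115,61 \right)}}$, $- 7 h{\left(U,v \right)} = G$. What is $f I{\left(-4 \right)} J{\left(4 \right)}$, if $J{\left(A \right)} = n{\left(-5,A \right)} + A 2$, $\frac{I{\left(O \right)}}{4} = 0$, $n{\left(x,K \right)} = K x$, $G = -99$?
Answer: $0$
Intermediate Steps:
$I{\left(O \right)} = 0$ ($I{\left(O \right)} = 4 \cdot 0 = 0$)
$h{\left(U,v \right)} = \frac{99}{7}$ ($h{\left(U,v \right)} = \left(- \frac{1}{7}\right) \left(-99\right) = \frac{99}{7}$)
$J{\left(A \right)} = - 3 A$ ($J{\left(A \right)} = A \left(-5\right) + A 2 = - 5 A + 2 A = - 3 A$)
$f = \frac{7}{7827}$ ($f = \frac{1}{1104 + \frac{99}{7}} = \frac{1}{\frac{7827}{7}} = \frac{7}{7827} \approx 0.00089434$)
$f I{\left(-4 \right)} J{\left(4 \right)} = \frac{7 \cdot 0 \left(\left(-3\right) 4\right)}{7827} = \frac{7 \cdot 0 \left(-12\right)}{7827} = \frac{7}{7827} \cdot 0 = 0$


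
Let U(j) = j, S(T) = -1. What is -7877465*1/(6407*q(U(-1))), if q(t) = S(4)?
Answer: 7877465/6407 ≈ 1229.5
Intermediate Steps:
q(t) = -1
-7877465*1/(6407*q(U(-1))) = -7877465/((-1*6407)) = -7877465/(-6407) = -7877465*(-1/6407) = 7877465/6407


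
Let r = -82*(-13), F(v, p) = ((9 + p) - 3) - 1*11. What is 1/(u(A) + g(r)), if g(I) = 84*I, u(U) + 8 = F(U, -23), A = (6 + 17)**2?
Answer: 1/89508 ≈ 1.1172e-5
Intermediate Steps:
F(v, p) = -5 + p (F(v, p) = (6 + p) - 11 = -5 + p)
A = 529 (A = 23**2 = 529)
u(U) = -36 (u(U) = -8 + (-5 - 23) = -8 - 28 = -36)
r = 1066
1/(u(A) + g(r)) = 1/(-36 + 84*1066) = 1/(-36 + 89544) = 1/89508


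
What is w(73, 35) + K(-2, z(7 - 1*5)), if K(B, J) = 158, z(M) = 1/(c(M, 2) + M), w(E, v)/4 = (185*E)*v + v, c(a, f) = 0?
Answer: 1890998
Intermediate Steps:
w(E, v) = 4*v + 740*E*v (w(E, v) = 4*((185*E)*v + v) = 4*(185*E*v + v) = 4*(v + 185*E*v) = 4*v + 740*E*v)
z(M) = 1/M (z(M) = 1/(0 + M) = 1/M)
w(73, 35) + K(-2, z(7 - 1*5)) = 4*35*(1 + 185*73) + 158 = 4*35*(1 + 13505) + 158 = 4*35*13506 + 158 = 1890840 + 158 = 1890998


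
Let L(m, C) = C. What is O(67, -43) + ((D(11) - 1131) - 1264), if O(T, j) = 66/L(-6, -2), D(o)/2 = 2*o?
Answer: -2384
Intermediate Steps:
D(o) = 4*o (D(o) = 2*(2*o) = 4*o)
O(T, j) = -33 (O(T, j) = 66/(-2) = 66*(-½) = -33)
O(67, -43) + ((D(11) - 1131) - 1264) = -33 + ((4*11 - 1131) - 1264) = -33 + ((44 - 1131) - 1264) = -33 + (-1087 - 1264) = -33 - 2351 = -2384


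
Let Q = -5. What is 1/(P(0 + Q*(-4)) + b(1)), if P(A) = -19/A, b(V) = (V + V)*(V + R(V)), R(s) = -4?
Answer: -20/139 ≈ -0.14388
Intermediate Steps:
b(V) = 2*V*(-4 + V) (b(V) = (V + V)*(V - 4) = (2*V)*(-4 + V) = 2*V*(-4 + V))
1/(P(0 + Q*(-4)) + b(1)) = 1/(-19/(0 - 5*(-4)) + 2*1*(-4 + 1)) = 1/(-19/(0 + 20) + 2*1*(-3)) = 1/(-19/20 - 6) = 1/(-139/20) = -20/139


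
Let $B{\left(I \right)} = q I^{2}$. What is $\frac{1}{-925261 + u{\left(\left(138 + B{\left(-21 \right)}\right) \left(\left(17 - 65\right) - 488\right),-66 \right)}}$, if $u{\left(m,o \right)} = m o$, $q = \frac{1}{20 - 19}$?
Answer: $\frac{1}{19557443} \approx 5.1131 \cdot 10^{-8}$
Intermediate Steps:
$q = 1$ ($q = 1^{-1} = 1$)
$B{\left(I \right)} = I^{2}$ ($B{\left(I \right)} = 1 I^{2} = I^{2}$)
$\frac{1}{-925261 + u{\left(\left(138 + B{\left(-21 \right)}\right) \left(\left(17 - 65\right) - 488\right),-66 \right)}} = \frac{1}{-925261 + \left(138 + \left(-21\right)^{2}\right) \left(\left(17 - 65\right) - 488\right) \left(-66\right)} = \frac{1}{-925261 + \left(138 + 441\right) \left(-48 - 488\right) \left(-66\right)} = \frac{1}{-925261 + 579 \left(-536\right) \left(-66\right)} = \frac{1}{-925261 - -20482704} = \frac{1}{-925261 + 20482704} = \frac{1}{19557443}$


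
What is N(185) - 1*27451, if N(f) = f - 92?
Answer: -27358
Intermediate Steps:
N(f) = -92 + f
N(185) - 1*27451 = (-92 + 185) - 1*27451 = 93 - 27451 = -27358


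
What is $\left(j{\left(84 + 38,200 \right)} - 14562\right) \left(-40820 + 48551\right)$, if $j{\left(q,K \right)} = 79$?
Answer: $-111968073$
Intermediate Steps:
$\left(j{\left(84 + 38,200 \right)} - 14562\right) \left(-40820 + 48551\right) = \left(79 - 14562\right) \left(-40820 + 48551\right) = \left(-14483\right) 7731 = -111968073$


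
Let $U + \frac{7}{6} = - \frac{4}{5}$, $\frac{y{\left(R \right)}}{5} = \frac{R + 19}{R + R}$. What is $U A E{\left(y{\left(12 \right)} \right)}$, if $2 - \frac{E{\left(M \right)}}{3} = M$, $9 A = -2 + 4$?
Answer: $\frac{6313}{1080} \approx 5.8454$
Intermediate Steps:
$A = \frac{2}{9}$ ($A = \frac{-2 + 4}{9} = \frac{1}{9} \cdot 2 = \frac{2}{9} \approx 0.22222$)
$y{\left(R \right)} = \frac{5 \left(19 + R\right)}{2 R}$ ($y{\left(R \right)} = 5 \frac{R + 19}{R + R} = 5 \frac{19 + R}{2 R} = \frac{5 \left(19 + R\right)}{2 R}$)
$E{\left(M \right)} = 6 - 3 M$
$U = - \frac{59}{30}$ ($U = - \frac{7}{6} - \frac{4}{5} = - \frac{59}{30} \approx -1.9667$)
$U A E{\left(y{\left(12 \right)} \right)} = \left(- \frac{59}{30}\right) \frac{2}{9} \left(6 - 3 \frac{5 \left(19 + 12\right)}{2 \cdot 12}\right) = - \frac{59 \left(6 - 3 \cdot \frac{5}{2} \cdot \frac{1}{12} \cdot 31\right)}{135} = - \frac{59 \left(6 - \frac{155}{8}\right)}{135} = \left(- \frac{59}{135}\right) \left(- \frac{107}{8}\right) = \frac{6313}{1080}$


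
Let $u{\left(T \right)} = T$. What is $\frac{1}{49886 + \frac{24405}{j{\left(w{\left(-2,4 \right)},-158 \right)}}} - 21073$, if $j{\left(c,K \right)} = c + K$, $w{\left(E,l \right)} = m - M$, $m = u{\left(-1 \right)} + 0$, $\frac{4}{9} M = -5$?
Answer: $- \frac{206410076949}{9795002} \approx -21073.0$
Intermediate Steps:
$M = - \frac{45}{4}$ ($M = \frac{9}{4} \left(-5\right) = - \frac{45}{4} \approx -11.25$)
$m = -1$ ($m = -1 + 0 = -1$)
$w{\left(E,l \right)} = \frac{41}{4}$ ($w{\left(E,l \right)} = -1 - - \frac{45}{4} = -1 + \frac{45}{4} = \frac{41}{4}$)
$j{\left(c,K \right)} = K + c$
$\frac{1}{49886 + \frac{24405}{j{\left(w{\left(-2,4 \right)},-158 \right)}}} - 21073 = \frac{1}{49886 + \frac{24405}{-158 + \frac{41}{4}}} - 21073 = \frac{1}{49886 + \frac{24405}{- \frac{591}{4}}} - 21073 = \frac{1}{49886 + 24405 \left(- \frac{4}{591}\right)} - 21073 = \frac{1}{49886 - \frac{32540}{197}} - 21073 = \frac{1}{\frac{9795002}{197}} - 21073 = \frac{197}{9795002} - 21073 = - \frac{206410076949}{9795002}$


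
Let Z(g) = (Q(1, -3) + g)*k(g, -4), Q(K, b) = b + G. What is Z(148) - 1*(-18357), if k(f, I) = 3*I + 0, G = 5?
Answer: 16557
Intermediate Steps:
Q(K, b) = 5 + b (Q(K, b) = b + 5 = 5 + b)
k(f, I) = 3*I
Z(g) = -24 - 12*g (Z(g) = ((5 - 3) + g)*(3*(-4)) = (2 + g)*(-12) = -24 - 12*g)
Z(148) - 1*(-18357) = (-24 - 12*148) - 1*(-18357) = (-24 - 1776) + 18357 = -1800 + 18357 = 16557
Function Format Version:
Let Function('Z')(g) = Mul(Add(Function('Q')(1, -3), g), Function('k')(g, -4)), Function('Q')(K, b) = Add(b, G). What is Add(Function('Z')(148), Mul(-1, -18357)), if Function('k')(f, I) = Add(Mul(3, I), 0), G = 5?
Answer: 16557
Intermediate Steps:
Function('Q')(K, b) = Add(5, b) (Function('Q')(K, b) = Add(b, 5) = Add(5, b))
Function('k')(f, I) = Mul(3, I)
Function('Z')(g) = Add(-24, Mul(-12, g)) (Function('Z')(g) = Mul(Add(Add(5, -3), g), Mul(3, -4)) = Mul(Add(2, g), -12) = Add(-24, Mul(-12, g)))
Add(Function('Z')(148), Mul(-1, -18357)) = Add(Add(-24, Mul(-12, 148)), Mul(-1, -18357)) = Add(Add(-24, -1776), 18357) = Add(-1800, 18357) = 16557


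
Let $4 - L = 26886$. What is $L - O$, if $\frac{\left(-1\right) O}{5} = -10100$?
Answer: $-77382$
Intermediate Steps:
$O = 50500$ ($O = \left(-5\right) \left(-10100\right) = 50500$)
$L = -26882$ ($L = 4 - 26886 = -26882$)
$L - O = -26882 - 50500 = -77382$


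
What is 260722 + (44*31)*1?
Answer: 262086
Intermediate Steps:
260722 + (44*31)*1 = 260722 + 1364*1 = 260722 + 1364 = 262086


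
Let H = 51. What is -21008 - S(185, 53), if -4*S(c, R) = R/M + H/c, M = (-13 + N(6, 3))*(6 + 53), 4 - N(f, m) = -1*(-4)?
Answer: -2980922832/141895 ≈ -21008.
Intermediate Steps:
N(f, m) = 0 (N(f, m) = 4 - (-1)*(-4) = 4 - 1*4 = 4 - 4 = 0)
M = -767 (M = (-13 + 0)*(6 + 53) = -13*59 = -767)
S(c, R) = -51/(4*c) + R/3068 (S(c, R) = -(R/(-767) + 51/c)/4 = -(R*(-1/767) + 51/c)/4 = -(-R/767 + 51/c)/4 = -(51/c - R/767)/4 = -51/(4*c) + R/3068)
-21008 - S(185, 53) = -21008 - (-39117 + 53*185)/(3068*185) = -21008 - (-39117 + 9805)/(3068*185) = -21008 - (-29312)/(3068*185) = -21008 - 1*(-7328/141895) = -21008 + 7328/141895 = -2980922832/141895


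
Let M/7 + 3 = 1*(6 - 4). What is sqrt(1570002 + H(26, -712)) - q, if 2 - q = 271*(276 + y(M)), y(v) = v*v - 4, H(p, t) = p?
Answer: 86989 + 2*sqrt(392507) ≈ 88242.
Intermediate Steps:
M = -7 (M = -21 + 7*(1*(6 - 4)) = -21 + 7*(1*2) = -21 + 7*2 = -21 + 14 = -7)
y(v) = -4 + v**2 (y(v) = v**2 - 4 = -4 + v**2)
q = -86989 (q = 2 - 271*(276 + (-4 + (-7)**2)) = 2 - 271*(276 + (-4 + 49)) = 2 - 271*(276 + 45) = 2 - 271*321 = 2 - 1*86991 = 2 - 86991 = -86989)
sqrt(1570002 + H(26, -712)) - q = sqrt(1570002 + 26) - 1*(-86989) = sqrt(1570028) + 86989 = 2*sqrt(392507) + 86989 = 86989 + 2*sqrt(392507)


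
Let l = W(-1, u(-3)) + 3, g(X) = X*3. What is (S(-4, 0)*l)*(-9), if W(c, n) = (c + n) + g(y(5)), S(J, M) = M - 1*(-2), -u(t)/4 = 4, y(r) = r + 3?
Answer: -180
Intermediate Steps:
y(r) = 3 + r
u(t) = -16 (u(t) = -4*4 = -16)
g(X) = 3*X
S(J, M) = 2 + M (S(J, M) = M + 2 = 2 + M)
W(c, n) = 24 + c + n (W(c, n) = (c + n) + 3*(3 + 5) = (c + n) + 3*8 = (c + n) + 24 = 24 + c + n)
l = 10 (l = (24 - 1 - 16) + 3 = 7 + 3 = 10)
(S(-4, 0)*l)*(-9) = ((2 + 0)*10)*(-9) = (2*10)*(-9) = 20*(-9) = -180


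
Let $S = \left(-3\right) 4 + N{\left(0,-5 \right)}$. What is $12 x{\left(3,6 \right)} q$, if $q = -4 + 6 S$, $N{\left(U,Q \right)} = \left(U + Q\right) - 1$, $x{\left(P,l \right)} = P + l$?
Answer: $-12096$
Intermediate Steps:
$N{\left(U,Q \right)} = -1 + Q + U$ ($N{\left(U,Q \right)} = \left(Q + U\right) - 1 = -1 + Q + U$)
$S = -18$ ($S = \left(-3\right) 4 - 6 = -12 - 6 = -18$)
$q = -112$ ($q = -4 + 6 \left(-18\right) = -4 - 108 = -112$)
$12 x{\left(3,6 \right)} q = 12 \left(3 + 6\right) \left(-112\right) = 12 \cdot 9 \left(-112\right) = 108 \left(-112\right) = -12096$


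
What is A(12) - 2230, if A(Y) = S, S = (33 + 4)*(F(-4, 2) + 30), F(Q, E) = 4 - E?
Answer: -1046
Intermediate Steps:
S = 1184 (S = (33 + 4)*((4 - 1*2) + 30) = 37*((4 - 2) + 30) = 37*(2 + 30) = 37*32 = 1184)
A(Y) = 1184
A(12) - 2230 = 1184 - 2230 = -1046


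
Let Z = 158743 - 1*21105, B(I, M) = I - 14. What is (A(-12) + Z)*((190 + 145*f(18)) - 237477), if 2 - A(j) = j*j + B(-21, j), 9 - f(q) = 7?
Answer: -32594434407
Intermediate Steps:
B(I, M) = -14 + I
f(q) = 2 (f(q) = 9 - 1*7 = 9 - 7 = 2)
Z = 137638 (Z = 158743 - 21105 = 137638)
A(j) = 37 - j**2 (A(j) = 2 - (j*j + (-14 - 21)) = 2 - (j**2 - 35) = 2 - (-35 + j**2) = 2 + (35 - j**2) = 37 - j**2)
(A(-12) + Z)*((190 + 145*f(18)) - 237477) = ((37 - 1*(-12)**2) + 137638)*((190 + 145*2) - 237477) = ((37 - 1*144) + 137638)*((190 + 290) - 237477) = ((37 - 144) + 137638)*(480 - 237477) = (-107 + 137638)*(-236997) = 137531*(-236997) = -32594434407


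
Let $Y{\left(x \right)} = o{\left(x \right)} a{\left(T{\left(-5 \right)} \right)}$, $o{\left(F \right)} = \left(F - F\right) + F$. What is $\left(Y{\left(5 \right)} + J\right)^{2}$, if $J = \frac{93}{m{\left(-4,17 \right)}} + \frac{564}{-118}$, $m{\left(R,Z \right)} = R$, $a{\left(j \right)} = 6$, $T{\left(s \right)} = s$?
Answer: $\frac{216225}{55696} \approx 3.8822$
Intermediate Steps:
$o{\left(F \right)} = F$ ($o{\left(F \right)} = 0 + F = F$)
$Y{\left(x \right)} = 6 x$ ($Y{\left(x \right)} = x 6 = 6 x$)
$J = - \frac{6615}{236}$ ($J = \frac{93}{-4} + \frac{564}{-118} = 93 \left(- \frac{1}{4}\right) + 564 \left(- \frac{1}{118}\right) = - \frac{93}{4} - \frac{282}{59} = - \frac{6615}{236} \approx -28.03$)
$\left(Y{\left(5 \right)} + J\right)^{2} = \left(6 \cdot 5 - \frac{6615}{236}\right)^{2} = \left(30 - \frac{6615}{236}\right)^{2} = \left(\frac{465}{236}\right)^{2} = \frac{216225}{55696}$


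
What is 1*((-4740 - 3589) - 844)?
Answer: -9173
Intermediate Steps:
1*((-4740 - 3589) - 844) = 1*(-8329 - 844) = 1*(-9173) = -9173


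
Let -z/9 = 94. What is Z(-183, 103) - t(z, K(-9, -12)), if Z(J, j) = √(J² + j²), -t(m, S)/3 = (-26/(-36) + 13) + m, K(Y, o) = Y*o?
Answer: -14981/6 + √44098 ≈ -2286.8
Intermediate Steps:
z = -846 (z = -9*94 = -846)
t(m, S) = -247/6 - 3*m (t(m, S) = -3*((-26/(-36) + 13) + m) = -3*((-26*(-1/36) + 13) + m) = -3*((13/18 + 13) + m) = -3*(247/18 + m) = -247/6 - 3*m)
Z(-183, 103) - t(z, K(-9, -12)) = √((-183)² + 103²) - (-247/6 - 3*(-846)) = √(33489 + 10609) - (-247/6 + 2538) = √44098 - 1*14981/6 = √44098 - 14981/6 = -14981/6 + √44098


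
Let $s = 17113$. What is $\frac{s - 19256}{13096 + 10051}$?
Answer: $- \frac{2143}{23147} \approx -0.092582$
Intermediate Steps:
$\frac{s - 19256}{13096 + 10051} = \frac{17113 - 19256}{13096 + 10051} = - \frac{2143}{23147}$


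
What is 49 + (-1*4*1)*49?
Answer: -147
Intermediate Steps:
49 + (-1*4*1)*49 = 49 - 4*1*49 = 49 - 4*49 = 49 - 196 = -147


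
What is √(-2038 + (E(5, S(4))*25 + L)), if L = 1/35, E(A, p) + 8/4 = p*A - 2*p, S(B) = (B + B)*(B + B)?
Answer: √3322235/35 ≈ 52.077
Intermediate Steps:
S(B) = 4*B² (S(B) = (2*B)*(2*B) = 4*B²)
E(A, p) = -2 - 2*p + A*p (E(A, p) = -2 + (p*A - 2*p) = -2 + (A*p - 2*p) = -2 + (-2*p + A*p) = -2 - 2*p + A*p)
L = 1/35 ≈ 0.028571
√(-2038 + (E(5, S(4))*25 + L)) = √(-2038 + ((-2 - 8*4² + 5*(4*4²))*25 + 1/35)) = √(-2038 + ((-2 - 8*16 + 5*(4*16))*25 + 1/35)) = √(-2038 + ((-2 - 2*64 + 5*64)*25 + 1/35)) = √(-2038 + ((-2 - 128 + 320)*25 + 1/35)) = √(-2038 + (190*25 + 1/35)) = √(-2038 + (4750 + 1/35)) = √(-2038 + 166251/35) = √(94921/35) = √3322235/35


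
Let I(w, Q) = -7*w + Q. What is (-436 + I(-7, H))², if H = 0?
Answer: 149769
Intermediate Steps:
I(w, Q) = Q - 7*w
(-436 + I(-7, H))² = (-436 + (0 - 7*(-7)))² = (-436 + (0 + 49))² = (-436 + 49)² = (-387)² = 149769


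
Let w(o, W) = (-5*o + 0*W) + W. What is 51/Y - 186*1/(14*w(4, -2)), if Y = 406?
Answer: 1629/2233 ≈ 0.72951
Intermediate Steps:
w(o, W) = W - 5*o (w(o, W) = (-5*o + 0) + W = -5*o + W = W - 5*o)
51/Y - 186*1/(14*w(4, -2)) = 51/406 - 186*1/(14*(-2 - 5*4)) = 51*(1/406) - 186*1/(14*(-2 - 20)) = 51/406 - 186/(14*(-22)) = 51/406 - 186/(-308) = 51/406 - 186*(-1/308) = 51/406 + 93/154 = 1629/2233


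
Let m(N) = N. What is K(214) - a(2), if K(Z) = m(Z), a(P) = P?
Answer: 212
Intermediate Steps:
K(Z) = Z
K(214) - a(2) = 214 - 1*2 = 214 - 2 = 212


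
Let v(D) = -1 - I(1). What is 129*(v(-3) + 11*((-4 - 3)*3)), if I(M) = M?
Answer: -30057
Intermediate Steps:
v(D) = -2 (v(D) = -1 - 1*1 = -1 - 1 = -2)
129*(v(-3) + 11*((-4 - 3)*3)) = 129*(-2 + 11*((-4 - 3)*3)) = 129*(-2 + 11*(-7*3)) = 129*(-2 + 11*(-21)) = 129*(-2 - 231) = 129*(-233) = -30057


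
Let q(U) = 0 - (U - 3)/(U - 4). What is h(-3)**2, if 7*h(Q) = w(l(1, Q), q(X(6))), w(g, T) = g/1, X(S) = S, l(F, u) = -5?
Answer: 25/49 ≈ 0.51020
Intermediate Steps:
q(U) = -(-3 + U)/(-4 + U) (q(U) = 0 - (-3 + U)/(-4 + U) = -(-3 + U)/(-4 + U))
w(g, T) = g (w(g, T) = g*1 = g)
h(Q) = -5/7 (h(Q) = (1/7)*(-5) = -5/7)
h(-3)**2 = (-5/7)**2 = 25/49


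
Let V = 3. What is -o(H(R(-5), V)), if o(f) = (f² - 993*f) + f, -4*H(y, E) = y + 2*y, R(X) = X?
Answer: 59295/16 ≈ 3705.9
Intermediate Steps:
H(y, E) = -3*y/4 (H(y, E) = -(y + 2*y)/4 = -3*y/4)
o(f) = f² - 992*f
-o(H(R(-5), V)) = -(-¾*(-5))*(-992 - ¾*(-5)) = -15*(-992 + 15/4)/4 = -15*(-3953)/(4*4) = -1*(-59295/16) = 59295/16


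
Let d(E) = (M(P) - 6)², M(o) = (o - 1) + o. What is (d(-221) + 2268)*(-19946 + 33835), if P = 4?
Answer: 31514141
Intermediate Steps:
M(o) = -1 + 2*o (M(o) = (-1 + o) + o = -1 + 2*o)
d(E) = 1 (d(E) = ((-1 + 2*4) - 6)² = ((-1 + 8) - 6)² = (7 - 6)² = 1² = 1)
(d(-221) + 2268)*(-19946 + 33835) = (1 + 2268)*(-19946 + 33835) = 2269*13889 = 31514141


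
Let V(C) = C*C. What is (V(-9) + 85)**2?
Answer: 27556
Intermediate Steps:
V(C) = C**2
(V(-9) + 85)**2 = ((-9)**2 + 85)**2 = (81 + 85)**2 = 166**2 = 27556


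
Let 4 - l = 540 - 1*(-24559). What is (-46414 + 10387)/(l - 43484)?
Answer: 36027/68579 ≈ 0.52534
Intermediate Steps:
l = -25095 (l = 4 - (540 - 1*(-24559)) = 4 - (540 + 24559) = 4 - 1*25099 = 4 - 25099 = -25095)
(-46414 + 10387)/(l - 43484) = (-46414 + 10387)/(-25095 - 43484) = -36027/(-68579) = -36027*(-1/68579) = 36027/68579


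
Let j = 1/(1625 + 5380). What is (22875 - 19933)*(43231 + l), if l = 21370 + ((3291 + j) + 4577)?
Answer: 1493492607932/7005 ≈ 2.1320e+8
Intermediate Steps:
j = 1/7005 ≈ 0.00014276
l = 204812191/7005 (l = 21370 + ((3291 + 1/7005) + 4577) = 21370 + (23053456/7005 + 4577) = 21370 + 55115341/7005 = 204812191/7005 ≈ 29238.)
(22875 - 19933)*(43231 + l) = (22875 - 19933)*(43231 + 204812191/7005) = 2942*(507645346/7005) = 1493492607932/7005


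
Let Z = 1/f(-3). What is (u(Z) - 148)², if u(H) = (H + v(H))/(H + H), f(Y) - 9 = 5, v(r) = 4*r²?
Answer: 4255969/196 ≈ 21714.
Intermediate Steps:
f(Y) = 14 (f(Y) = 9 + 5 = 14)
Z = 1/14 ≈ 0.071429
u(H) = (H + 4*H²)/(2*H) (u(H) = (H + 4*H²)/(H + H) = (H + 4*H²)/((2*H)) = (H + 4*H²)*(1/(2*H)) = (H + 4*H²)/(2*H))
(u(Z) - 148)² = ((½ + 2*(1/14)) - 148)² = ((½ + ⅐) - 148)² = (9/14 - 148)² = (-2063/14)² = 4255969/196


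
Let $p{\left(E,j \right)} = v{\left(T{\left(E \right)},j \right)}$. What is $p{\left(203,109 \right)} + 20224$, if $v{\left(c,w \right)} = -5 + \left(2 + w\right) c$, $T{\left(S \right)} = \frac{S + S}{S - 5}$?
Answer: $\frac{674738}{33} \approx 20447.0$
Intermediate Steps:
$T{\left(S \right)} = \frac{2 S}{-5 + S}$
$v{\left(c,w \right)} = -5 + c \left(2 + w\right)$
$p{\left(E,j \right)} = -5 + \frac{4 E}{-5 + E} + \frac{2 E j}{-5 + E}$ ($p{\left(E,j \right)} = -5 + 2 \frac{2 E}{-5 + E} + \frac{2 E}{-5 + E} j = -5 + \frac{4 E}{-5 + E} + \frac{2 E j}{-5 + E}$)
$p{\left(203,109 \right)} + 20224 = \frac{25 - 203 + 2 \cdot 203 \cdot 109}{-5 + 203} + 20224 = \frac{25 - 203 + 44254}{198} + 20224 = \frac{1}{198} \cdot 44076 + 20224 = \frac{7346}{33} + 20224 = \frac{674738}{33}$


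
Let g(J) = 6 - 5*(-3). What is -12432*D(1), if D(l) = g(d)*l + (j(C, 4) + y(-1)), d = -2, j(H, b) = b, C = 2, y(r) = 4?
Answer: -360528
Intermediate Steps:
g(J) = 21 (g(J) = 6 + 15 = 21)
D(l) = 8 + 21*l (D(l) = 21*l + (4 + 4) = 21*l + 8 = 8 + 21*l)
-12432*D(1) = -12432*(8 + 21*1) = -12432*(8 + 21) = -12432*29 = -360528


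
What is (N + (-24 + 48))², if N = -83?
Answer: 3481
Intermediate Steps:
(N + (-24 + 48))² = (-83 + (-24 + 48))² = (-83 + 24)² = (-59)² = 3481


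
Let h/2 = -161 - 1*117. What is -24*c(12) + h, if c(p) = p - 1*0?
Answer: -844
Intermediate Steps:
h = -556 (h = 2*(-161 - 1*117) = 2*(-161 - 117) = 2*(-278) = -556)
c(p) = p (c(p) = p + 0 = p)
-24*c(12) + h = -24*12 - 556 = -288 - 556 = -844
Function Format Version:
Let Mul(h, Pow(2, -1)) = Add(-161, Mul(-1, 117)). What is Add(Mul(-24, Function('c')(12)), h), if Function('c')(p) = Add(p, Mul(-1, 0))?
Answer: -844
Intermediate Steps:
h = -556 (h = Mul(2, Add(-161, Mul(-1, 117))) = Mul(2, Add(-161, -117)) = Mul(2, -278) = -556)
Function('c')(p) = p (Function('c')(p) = Add(p, 0) = p)
Add(Mul(-24, Function('c')(12)), h) = Add(Mul(-24, 12), -556) = Add(-288, -556) = -844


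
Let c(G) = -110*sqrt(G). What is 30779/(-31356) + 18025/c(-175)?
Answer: -30779/31356 + 103*I*sqrt(7)/22 ≈ -0.9816 + 12.387*I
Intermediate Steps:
30779/(-31356) + 18025/c(-175) = 30779/(-31356) + 18025/((-550*I*sqrt(7))) = 30779*(-1/31356) + 18025/((-550*I*sqrt(7))) = -30779/31356 + 18025/((-550*I*sqrt(7))) = -30779/31356 + 18025*(I*sqrt(7)/3850) = -30779/31356 + 103*I*sqrt(7)/22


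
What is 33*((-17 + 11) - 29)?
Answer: -1155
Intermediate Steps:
33*((-17 + 11) - 29) = 33*(-6 - 29) = 33*(-35) = -1155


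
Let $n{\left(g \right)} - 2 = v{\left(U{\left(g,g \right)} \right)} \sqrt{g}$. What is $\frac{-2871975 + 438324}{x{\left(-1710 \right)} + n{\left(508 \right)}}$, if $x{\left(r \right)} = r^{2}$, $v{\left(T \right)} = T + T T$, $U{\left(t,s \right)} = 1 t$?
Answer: $\frac{1186040626067}{4235707153178} - \frac{104879001062 \sqrt{127}}{2117853576589} \approx -0.27807$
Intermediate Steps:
$U{\left(t,s \right)} = t$
$v{\left(T \right)} = T + T^{2}$
$n{\left(g \right)} = 2 + g^{\frac{3}{2}} \left(1 + g\right)$ ($n{\left(g \right)} = 2 + g \left(1 + g\right) \sqrt{g} = 2 + g^{\frac{3}{2}} \left(1 + g\right)$)
$\frac{-2871975 + 438324}{x{\left(-1710 \right)} + n{\left(508 \right)}} = \frac{-2871975 + 438324}{\left(-1710\right)^{2} + \left(2 + 508^{\frac{3}{2}} \left(1 + 508\right)\right)} = - \frac{2433651}{2924100 + \left(2 + 1016 \sqrt{127} \cdot 509\right)} = - \frac{2433651}{2924100 + \left(2 + 517144 \sqrt{127}\right)} = - \frac{2433651}{2924102 + 517144 \sqrt{127}}$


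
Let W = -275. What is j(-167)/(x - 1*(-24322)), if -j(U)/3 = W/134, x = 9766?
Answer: 825/4567792 ≈ 0.00018061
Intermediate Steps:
j(U) = 825/134 (j(U) = -(-825)/134 = -3*(-275/134) = 825/134)
j(-167)/(x - 1*(-24322)) = 825/(134*(9766 - 1*(-24322))) = 825/(134*(9766 + 24322)) = (825/134)/34088 = (825/134)*(1/34088) = 825/4567792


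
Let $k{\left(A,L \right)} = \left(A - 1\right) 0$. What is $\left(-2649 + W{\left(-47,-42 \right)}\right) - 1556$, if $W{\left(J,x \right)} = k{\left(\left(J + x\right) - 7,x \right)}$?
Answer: $-4205$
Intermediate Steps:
$k{\left(A,L \right)} = 0$ ($k{\left(A,L \right)} = \left(-1 + A\right) 0 = 0$)
$W{\left(J,x \right)} = 0$
$\left(-2649 + W{\left(-47,-42 \right)}\right) - 1556 = \left(-2649 + 0\right) - 1556 = -2649 - 1556 = -4205$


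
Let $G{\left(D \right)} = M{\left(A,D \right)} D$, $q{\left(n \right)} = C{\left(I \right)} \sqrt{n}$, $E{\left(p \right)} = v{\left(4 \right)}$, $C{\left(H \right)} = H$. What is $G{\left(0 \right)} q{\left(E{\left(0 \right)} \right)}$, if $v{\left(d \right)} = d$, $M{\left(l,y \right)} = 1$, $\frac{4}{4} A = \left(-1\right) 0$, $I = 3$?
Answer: $0$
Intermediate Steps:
$A = 0$ ($A = \left(-1\right) 0 = 0$)
$E{\left(p \right)} = 4$
$q{\left(n \right)} = 3 \sqrt{n}$
$G{\left(D \right)} = D$ ($G{\left(D \right)} = 1 D = D$)
$G{\left(0 \right)} q{\left(E{\left(0 \right)} \right)} = 0 \cdot 3 \sqrt{4} = 0 \cdot 3 \cdot 2 = 0 \cdot 6 = 0$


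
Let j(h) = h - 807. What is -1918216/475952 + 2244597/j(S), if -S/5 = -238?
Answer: 133448219327/22786202 ≈ 5856.5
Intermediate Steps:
S = 1190 (S = -5*(-238) = 1190)
j(h) = -807 + h
-1918216/475952 + 2244597/j(S) = -1918216/475952 + 2244597/(-807 + 1190) = -1918216*1/475952 + 2244597/383 = -239777/59494 + 2244597*(1/383) = -239777/59494 + 2244597/383 = 133448219327/22786202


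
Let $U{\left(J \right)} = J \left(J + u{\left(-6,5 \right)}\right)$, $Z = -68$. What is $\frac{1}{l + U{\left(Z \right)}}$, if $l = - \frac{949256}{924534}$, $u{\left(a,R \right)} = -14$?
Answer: $\frac{462267}{2577126164} \approx 0.00017937$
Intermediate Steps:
$l = - \frac{474628}{462267}$ ($l = \left(-949256\right) \frac{1}{924534} = - \frac{474628}{462267} \approx -1.0267$)
$U{\left(J \right)} = J \left(-14 + J\right)$ ($U{\left(J \right)} = J \left(J - 14\right) = J \left(-14 + J\right)$)
$\frac{1}{l + U{\left(Z \right)}} = \frac{1}{- \frac{474628}{462267} - 68 \left(-14 - 68\right)} = \frac{1}{- \frac{474628}{462267} - -5576} = \frac{1}{- \frac{474628}{462267} + 5576} = \frac{1}{\frac{2577126164}{462267}} = \frac{462267}{2577126164}$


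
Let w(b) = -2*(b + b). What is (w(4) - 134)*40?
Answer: -6000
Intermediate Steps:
w(b) = -4*b
(w(4) - 134)*40 = (-4*4 - 134)*40 = (-16 - 134)*40 = -150*40 = -6000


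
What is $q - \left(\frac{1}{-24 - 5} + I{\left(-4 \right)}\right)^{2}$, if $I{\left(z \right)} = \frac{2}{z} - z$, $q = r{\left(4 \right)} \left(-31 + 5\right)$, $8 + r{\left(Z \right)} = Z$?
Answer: $\frac{309455}{3364} \approx 91.99$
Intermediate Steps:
$r{\left(Z \right)} = -8 + Z$
$q = 104$ ($q = \left(-8 + 4\right) \left(-31 + 5\right) = \left(-4\right) \left(-26\right) = 104$)
$I{\left(z \right)} = - z + \frac{2}{z}$
$q - \left(\frac{1}{-24 - 5} + I{\left(-4 \right)}\right)^{2} = 104 - \left(\frac{1}{-24 - 5} + \left(\left(-1\right) \left(-4\right) + \frac{2}{-4}\right)\right)^{2} = 104 - \left(\frac{1}{-29} + \left(4 + 2 \left(- \frac{1}{4}\right)\right)\right)^{2} = 104 - \left(- \frac{1}{29} + \left(4 - \frac{1}{2}\right)\right)^{2} = 104 - \left(- \frac{1}{29} + \frac{7}{2}\right)^{2} = 104 - \left(\frac{201}{58}\right)^{2} = 104 - \frac{40401}{3364} = \frac{309455}{3364}$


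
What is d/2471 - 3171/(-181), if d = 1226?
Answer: 8057447/447251 ≈ 18.016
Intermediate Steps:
d/2471 - 3171/(-181) = 1226/2471 - 3171/(-181) = 1226*(1/2471) - 3171*(-1/181) = 1226/2471 + 3171/181 = 8057447/447251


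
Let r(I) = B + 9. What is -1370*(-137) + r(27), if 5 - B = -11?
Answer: 187715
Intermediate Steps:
B = 16 (B = 5 - 1*(-11) = 5 + 11 = 16)
r(I) = 25 (r(I) = 16 + 9 = 25)
-1370*(-137) + r(27) = -1370*(-137) + 25 = 187690 + 25 = 187715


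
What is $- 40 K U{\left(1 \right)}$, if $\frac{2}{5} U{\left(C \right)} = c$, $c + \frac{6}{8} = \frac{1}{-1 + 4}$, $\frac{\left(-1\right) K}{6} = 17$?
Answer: $-4250$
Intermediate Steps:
$K = -102$ ($K = \left(-6\right) 17 = -102$)
$c = - \frac{5}{12}$ ($c = - \frac{3}{4} + \frac{1}{-1 + 4} = - \frac{3}{4} + \frac{1}{3} = - \frac{5}{12} \approx -0.41667$)
$U{\left(C \right)} = - \frac{25}{24}$ ($U{\left(C \right)} = \frac{5}{2} \left(- \frac{5}{12}\right) = - \frac{25}{24}$)
$- 40 K U{\left(1 \right)} = \left(-40\right) \left(-102\right) \left(- \frac{25}{24}\right) = 4080 \left(- \frac{25}{24}\right) = -4250$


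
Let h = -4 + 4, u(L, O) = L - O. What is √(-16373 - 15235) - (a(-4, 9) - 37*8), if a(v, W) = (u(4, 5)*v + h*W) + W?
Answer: 283 + 6*I*√878 ≈ 283.0 + 177.79*I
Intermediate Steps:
h = 0
a(v, W) = W - v (a(v, W) = ((4 - 1*5)*v + 0*W) + W = ((4 - 5)*v + 0) + W = (-v + 0) + W = -v + W = W - v)
√(-16373 - 15235) - (a(-4, 9) - 37*8) = √(-16373 - 15235) - ((9 - 1*(-4)) - 37*8) = √(-31608) - ((9 + 4) - 296) = 6*I*√878 - (13 - 296) = 6*I*√878 - 1*(-283) = 6*I*√878 + 283 = 283 + 6*I*√878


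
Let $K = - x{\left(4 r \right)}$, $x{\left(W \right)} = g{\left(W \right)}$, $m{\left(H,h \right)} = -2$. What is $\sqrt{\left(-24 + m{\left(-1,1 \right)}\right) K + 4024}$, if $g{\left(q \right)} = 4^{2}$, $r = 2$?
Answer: $2 \sqrt{1110} \approx 66.633$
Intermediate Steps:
$g{\left(q \right)} = 16$
$x{\left(W \right)} = 16$
$K = -16$ ($K = \left(-1\right) 16 = -16$)
$\sqrt{\left(-24 + m{\left(-1,1 \right)}\right) K + 4024} = \sqrt{\left(-24 - 2\right) \left(-16\right) + 4024} = \sqrt{\left(-26\right) \left(-16\right) + 4024} = \sqrt{416 + 4024} = \sqrt{4440} = 2 \sqrt{1110}$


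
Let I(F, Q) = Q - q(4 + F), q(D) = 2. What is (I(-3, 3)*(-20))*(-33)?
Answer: 660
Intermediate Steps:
I(F, Q) = -2 + Q (I(F, Q) = Q - 1*2 = Q - 2 = -2 + Q)
(I(-3, 3)*(-20))*(-33) = ((-2 + 3)*(-20))*(-33) = (1*(-20))*(-33) = -20*(-33) = 660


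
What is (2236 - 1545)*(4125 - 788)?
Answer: 2305867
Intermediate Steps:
(2236 - 1545)*(4125 - 788) = 691*3337 = 2305867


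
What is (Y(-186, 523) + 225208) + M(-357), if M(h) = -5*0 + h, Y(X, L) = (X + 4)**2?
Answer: 257975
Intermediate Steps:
Y(X, L) = (4 + X)**2
M(h) = h (M(h) = 0 + h = h)
(Y(-186, 523) + 225208) + M(-357) = ((4 - 186)**2 + 225208) - 357 = ((-182)**2 + 225208) - 357 = (33124 + 225208) - 357 = 258332 - 357 = 257975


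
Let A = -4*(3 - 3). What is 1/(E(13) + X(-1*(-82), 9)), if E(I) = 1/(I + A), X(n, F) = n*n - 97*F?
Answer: 13/76064 ≈ 0.00017091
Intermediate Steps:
A = 0 (A = -4*0 = 0)
X(n, F) = n**2 - 97*F
E(I) = 1/I (E(I) = 1/(I + 0) = 1/I)
1/(E(13) + X(-1*(-82), 9)) = 1/(1/13 + ((-1*(-82))**2 - 97*9)) = 1/(1/13 + (82**2 - 873)) = 1/(1/13 + (6724 - 873)) = 1/(1/13 + 5851) = 1/(76064/13) = 13/76064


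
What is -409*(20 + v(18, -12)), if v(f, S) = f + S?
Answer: -10634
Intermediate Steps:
v(f, S) = S + f
-409*(20 + v(18, -12)) = -409*(20 + (-12 + 18)) = -409*(20 + 6) = -409*26 = -10634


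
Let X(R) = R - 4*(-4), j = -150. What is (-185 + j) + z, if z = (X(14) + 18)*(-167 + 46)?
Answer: -6143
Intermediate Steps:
X(R) = 16 + R (X(R) = R + 16 = 16 + R)
z = -5808 (z = ((16 + 14) + 18)*(-167 + 46) = (30 + 18)*(-121) = 48*(-121) = -5808)
(-185 + j) + z = (-185 - 150) - 5808 = -335 - 5808 = -6143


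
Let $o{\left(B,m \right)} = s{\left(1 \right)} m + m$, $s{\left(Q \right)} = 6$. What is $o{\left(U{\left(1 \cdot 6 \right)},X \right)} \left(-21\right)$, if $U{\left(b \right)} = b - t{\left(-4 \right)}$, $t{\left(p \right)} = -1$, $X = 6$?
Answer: $-882$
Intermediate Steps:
$U{\left(b \right)} = 1 + b$ ($U{\left(b \right)} = b - -1 = b + 1 = 1 + b$)
$o{\left(B,m \right)} = 7 m$ ($o{\left(B,m \right)} = 6 m + m = 7 m$)
$o{\left(U{\left(1 \cdot 6 \right)},X \right)} \left(-21\right) = 7 \cdot 6 \left(-21\right) = 42 \left(-21\right) = -882$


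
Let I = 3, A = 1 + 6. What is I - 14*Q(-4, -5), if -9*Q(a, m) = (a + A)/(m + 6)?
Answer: 23/3 ≈ 7.6667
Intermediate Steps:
A = 7
Q(a, m) = -(7 + a)/(9*(6 + m)) (Q(a, m) = -(a + 7)/(9*(m + 6)) = -(7 + a)/(9*(6 + m)))
I - 14*Q(-4, -5) = 3 - 14*(-7 - 1*(-4))/(9*(6 - 5)) = 3 - 14*(-7 + 4)/(9*1) = 3 - 14*(-3)/9 = 3 - 14*(-⅓) = 3 + 14/3 = 23/3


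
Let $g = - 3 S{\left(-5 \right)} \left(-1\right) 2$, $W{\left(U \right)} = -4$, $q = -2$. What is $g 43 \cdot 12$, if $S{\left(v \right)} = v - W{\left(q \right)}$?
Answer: $-3096$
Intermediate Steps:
$S{\left(v \right)} = 4 + v$ ($S{\left(v \right)} = v - -4 = v + 4 = 4 + v$)
$g = -6$ ($g = - 3 \left(4 - 5\right) \left(-1\right) 2 = \left(-3\right) \left(-1\right) \left(-1\right) 2 = 3 \left(-1\right) 2 = \left(-3\right) 2 = -6$)
$g 43 \cdot 12 = \left(-6\right) 43 \cdot 12 = \left(-258\right) 12 = -3096$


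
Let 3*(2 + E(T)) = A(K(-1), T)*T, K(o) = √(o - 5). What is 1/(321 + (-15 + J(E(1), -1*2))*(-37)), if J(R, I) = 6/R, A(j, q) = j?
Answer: 1133/1102065 - 37*I*√6/2204130 ≈ 0.0010281 - 4.1119e-5*I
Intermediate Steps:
K(o) = √(-5 + o)
E(T) = -2 + I*T*√6/3 (E(T) = -2 + (√(-5 - 1)*T)/3 = -2 + (√(-6)*T)/3 = -2 + ((I*√6)*T)/3 = -2 + (I*T*√6)/3 = -2 + I*T*√6/3)
1/(321 + (-15 + J(E(1), -1*2))*(-37)) = 1/(321 + (-15 + 6/(-2 + (⅓)*I*1*√6))*(-37)) = 1/(321 + (-15 + 6/(-2 + I*√6/3))*(-37)) = 1/(321 + (555 - 222/(-2 + I*√6/3))) = 1/(876 - 222/(-2 + I*√6/3))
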